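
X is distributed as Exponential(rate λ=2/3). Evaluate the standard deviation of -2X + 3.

For X ~ Exponential(rate λ=2/3):
Var(X) = \frac{9}{4}
SD(X) = √(Var(X)) = √(\frac{9}{4}) = \frac{3}{2}
SD(-2X + 3) = |-2| × SD(X) = 2 × \frac{3}{2} = 3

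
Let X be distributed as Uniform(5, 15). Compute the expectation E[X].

For X ~ Uniform(5, 15), the expected value is:
E[X] = 10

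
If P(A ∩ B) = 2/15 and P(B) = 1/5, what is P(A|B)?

P(A|B) = P(A ∩ B) / P(B)
= (2/15) / (1/5)
= 2/3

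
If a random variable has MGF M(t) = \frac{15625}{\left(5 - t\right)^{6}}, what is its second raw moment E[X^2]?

To find E[X^2], compute M^(2)(0):
M^(1)(t) = \frac{93750}{\left(5 - t\right)^{7}}
M^(2)(t) = \frac{656250}{\left(5 - t\right)^{8}}
M^(2)(0) = \frac{42}{25}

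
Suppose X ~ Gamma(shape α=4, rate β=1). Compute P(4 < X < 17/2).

P(4 < X < 17/2) = ∫_{4}^{17/2} f(x) dx
where f(x) = \frac{x^{3} e^{- x}}{6}
= - \frac{7103}{48 e^{\frac{17}{2}}} + \frac{71}{3 e^{4}}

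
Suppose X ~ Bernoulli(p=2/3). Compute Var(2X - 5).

For X ~ Bernoulli(p=2/3):
Var(X) = \frac{2}{9}
Var(2X - 5) = (2)² × Var(X) = 4 × \frac{2}{9} = \frac{8}{9}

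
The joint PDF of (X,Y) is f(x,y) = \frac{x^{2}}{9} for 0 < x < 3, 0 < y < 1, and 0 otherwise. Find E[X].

f_X(x) = ∫_0^1 \frac{x^{2}}{9} dy = \frac{x^{2}}{9}
E[X] = ∫_0^3 x × (\frac{x^{2}}{9}) dx = \frac{9}{4}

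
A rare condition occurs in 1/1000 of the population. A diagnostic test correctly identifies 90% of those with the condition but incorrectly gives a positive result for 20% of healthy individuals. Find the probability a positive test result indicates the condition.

Let D = the rare event, + = positive/flagged.
P(D) = 1/1000
P(+|D) = 90/100 = 9/10
P(+|D') = 20/100 = 1/5
P(+) = P(+|D)P(D) + P(+|D')P(D')
     = \frac{9}{10} × \frac{1}{1000} + \frac{1}{5} × \frac{999}{1000}
     = \frac{2007}{10000}
P(D|+) = P(+|D)P(D)/P(+) = \frac{1}{223}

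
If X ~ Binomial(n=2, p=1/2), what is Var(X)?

For X ~ Binomial(n=2, p=1/2):
Var(X) = \frac{1}{2}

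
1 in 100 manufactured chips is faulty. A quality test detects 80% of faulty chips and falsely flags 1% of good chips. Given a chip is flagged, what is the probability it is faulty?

Let D = the rare event, + = positive/flagged.
P(D) = 1/100
P(+|D) = 80/100 = 4/5
P(+|D') = 1/100
P(+) = P(+|D)P(D) + P(+|D')P(D')
     = \frac{4}{5} × \frac{1}{100} + \frac{1}{100} × \frac{99}{100}
     = \frac{179}{10000}
P(D|+) = P(+|D)P(D)/P(+) = \frac{80}{179}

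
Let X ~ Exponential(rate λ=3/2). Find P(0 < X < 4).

P(0 < X < 4) = ∫_{0}^{4} f(x) dx
where f(x) = \frac{3 e^{- \frac{3 x}{2}}}{2}
= 1 - e^{-6}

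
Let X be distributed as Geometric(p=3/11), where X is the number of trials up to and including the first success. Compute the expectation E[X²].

Using the identity E[X²] = Var(X) + (E[X])²:
E[X] = \frac{11}{3}
Var(X) = \frac{88}{9}
E[X²] = \frac{88}{9} + (\frac{11}{3})²
= \frac{209}{9}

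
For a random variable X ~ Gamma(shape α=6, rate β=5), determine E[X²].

Using the identity E[X²] = Var(X) + (E[X])²:
E[X] = \frac{6}{5}
Var(X) = \frac{6}{25}
E[X²] = \frac{6}{25} + (\frac{6}{5})²
= \frac{42}{25}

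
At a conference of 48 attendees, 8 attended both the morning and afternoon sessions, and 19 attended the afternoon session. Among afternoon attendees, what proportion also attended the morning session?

P(A ∩ B) = 8/48 = 1/6
P(B) = 19/48
P(A|B) = P(A ∩ B) / P(B) = (1/6) / (19/48) = 8/19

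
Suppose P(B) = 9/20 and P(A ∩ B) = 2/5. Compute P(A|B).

P(A|B) = P(A ∩ B) / P(B)
= (2/5) / (9/20)
= 8/9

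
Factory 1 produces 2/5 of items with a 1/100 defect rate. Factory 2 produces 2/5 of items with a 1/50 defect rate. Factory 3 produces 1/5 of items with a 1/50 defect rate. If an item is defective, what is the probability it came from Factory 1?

Using Bayes' theorem:
P(F1) = 2/5, P(D|F1) = 1/100
P(F2) = 2/5, P(D|F2) = 1/50
P(F3) = 1/5, P(D|F3) = 1/50
P(D) = P(D|F1)P(F1) + P(D|F2)P(F2) + P(D|F3)P(F3)
     = \frac{2}{125}
P(F1|D) = P(D|F1)P(F1) / P(D)
= \frac{1}{4}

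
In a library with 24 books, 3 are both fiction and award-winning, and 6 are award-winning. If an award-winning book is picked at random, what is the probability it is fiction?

P(A ∩ B) = 3/24 = 1/8
P(B) = 6/24 = 1/4
P(A|B) = P(A ∩ B) / P(B) = (1/8) / (1/4) = 1/2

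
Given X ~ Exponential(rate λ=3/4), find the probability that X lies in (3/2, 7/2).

P(3/2 < X < 7/2) = ∫_{3/2}^{7/2} f(x) dx
where f(x) = \frac{3 e^{- \frac{3 x}{4}}}{4}
= - \frac{1 - e^{\frac{3}{2}}}{e^{\frac{21}{8}}}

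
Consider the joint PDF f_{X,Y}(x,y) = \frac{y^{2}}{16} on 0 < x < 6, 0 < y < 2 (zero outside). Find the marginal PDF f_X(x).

f_X(x) = ∫_0^2 f(x,y) dy
= ∫_0^2 \frac{y^{2}}{16} dy
= \frac{1}{6} for 0 < x < 6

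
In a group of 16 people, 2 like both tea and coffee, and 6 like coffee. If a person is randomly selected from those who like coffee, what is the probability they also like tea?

P(A ∩ B) = 2/16 = 1/8
P(B) = 6/16 = 3/8
P(A|B) = P(A ∩ B) / P(B) = (1/8) / (3/8) = 1/3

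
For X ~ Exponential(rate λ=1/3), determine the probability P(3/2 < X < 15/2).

P(3/2 < X < 15/2) = ∫_{3/2}^{15/2} f(x) dx
where f(x) = \frac{e^{- \frac{x}{3}}}{3}
= - \frac{1 - e^{2}}{e^{\frac{5}{2}}}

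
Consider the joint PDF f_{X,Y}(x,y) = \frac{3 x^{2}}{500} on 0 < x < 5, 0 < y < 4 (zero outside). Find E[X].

f_X(x) = ∫_0^4 \frac{3 x^{2}}{500} dy = \frac{3 x^{2}}{125}
E[X] = ∫_0^5 x × (\frac{3 x^{2}}{125}) dx = \frac{15}{4}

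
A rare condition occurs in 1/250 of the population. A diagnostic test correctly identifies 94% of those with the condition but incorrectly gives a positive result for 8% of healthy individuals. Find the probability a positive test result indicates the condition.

Let D = the rare event, + = positive/flagged.
P(D) = 1/250
P(+|D) = 94/100 = 47/50
P(+|D') = 8/100 = 2/25
P(+) = P(+|D)P(D) + P(+|D')P(D')
     = \frac{47}{50} × \frac{1}{250} + \frac{2}{25} × \frac{249}{250}
     = \frac{1043}{12500}
P(D|+) = P(+|D)P(D)/P(+) = \frac{47}{1043}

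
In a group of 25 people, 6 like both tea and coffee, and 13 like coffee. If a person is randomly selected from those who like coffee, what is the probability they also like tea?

P(A ∩ B) = 6/25
P(B) = 13/25
P(A|B) = P(A ∩ B) / P(B) = (6/25) / (13/25) = 6/13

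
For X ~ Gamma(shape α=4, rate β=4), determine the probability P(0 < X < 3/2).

P(0 < X < 3/2) = ∫_{0}^{3/2} f(x) dx
where f(x) = \frac{128 x^{3} e^{- 4 x}}{3}
= 1 - \frac{61}{e^{6}}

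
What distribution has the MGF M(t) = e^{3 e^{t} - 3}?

The MGF M(t) = e^{3 e^{t} - 3} is the standard form for the Poisson distribution.
Comparing with the known MGF formula identifies: Poisson(λ=3)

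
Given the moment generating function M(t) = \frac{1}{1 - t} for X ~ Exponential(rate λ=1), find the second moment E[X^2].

To find E[X^2], compute M^(2)(0):
M^(1)(t) = \frac{1}{\left(1 - t\right)^{2}}
M^(2)(t) = \frac{2}{\left(1 - t\right)^{3}}
M^(2)(0) = 2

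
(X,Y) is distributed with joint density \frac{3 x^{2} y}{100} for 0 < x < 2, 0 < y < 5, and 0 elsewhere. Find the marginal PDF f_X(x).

f_X(x) = ∫_0^5 f(x,y) dy
= ∫_0^5 \frac{3 x^{2} y}{100} dy
= \frac{3 x^{2}}{8} for 0 < x < 2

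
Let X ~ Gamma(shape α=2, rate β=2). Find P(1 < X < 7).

P(1 < X < 7) = ∫_{1}^{7} f(x) dx
where f(x) = 4 x e^{- 2 x}
= \frac{3 \left(-5 + e^{12}\right)}{e^{14}}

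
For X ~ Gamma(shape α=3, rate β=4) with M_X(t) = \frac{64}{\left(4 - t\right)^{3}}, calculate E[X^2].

To find E[X^2], compute M^(2)(0):
M^(1)(t) = \frac{192}{\left(4 - t\right)^{4}}
M^(2)(t) = \frac{768}{\left(4 - t\right)^{5}}
M^(2)(0) = \frac{3}{4}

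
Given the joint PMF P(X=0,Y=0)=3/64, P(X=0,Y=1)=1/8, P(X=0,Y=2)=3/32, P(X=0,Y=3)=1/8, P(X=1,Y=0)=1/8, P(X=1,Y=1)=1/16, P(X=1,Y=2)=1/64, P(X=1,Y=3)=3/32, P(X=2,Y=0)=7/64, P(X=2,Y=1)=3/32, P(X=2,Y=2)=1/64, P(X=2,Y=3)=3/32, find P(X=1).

P(X=1) = P(X=1,Y=0) + P(X=1,Y=1) + P(X=1,Y=2) + P(X=1,Y=3)
= 1/8 + 1/16 + 1/64 + 3/32
= 19/64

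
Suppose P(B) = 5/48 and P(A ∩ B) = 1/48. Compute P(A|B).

P(A|B) = P(A ∩ B) / P(B)
= (1/48) / (5/48)
= 1/5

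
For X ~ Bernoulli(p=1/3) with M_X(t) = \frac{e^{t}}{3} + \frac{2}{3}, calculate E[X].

To find E[X], compute M^(1)(0):
M^(1)(t) = \frac{e^{t}}{3}
M^(1)(0) = \frac{1}{3}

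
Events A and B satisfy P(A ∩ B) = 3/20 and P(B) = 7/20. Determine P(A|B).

P(A|B) = P(A ∩ B) / P(B)
= (3/20) / (7/20)
= 3/7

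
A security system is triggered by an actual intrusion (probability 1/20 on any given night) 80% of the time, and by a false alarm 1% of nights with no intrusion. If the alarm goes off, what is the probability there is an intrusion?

Let D = the rare event, + = positive/flagged.
P(D) = 1/20
P(+|D) = 80/100 = 4/5
P(+|D') = 1/100
P(+) = P(+|D)P(D) + P(+|D')P(D')
     = \frac{4}{5} × \frac{1}{20} + \frac{1}{100} × \frac{19}{20}
     = \frac{99}{2000}
P(D|+) = P(+|D)P(D)/P(+) = \frac{80}{99}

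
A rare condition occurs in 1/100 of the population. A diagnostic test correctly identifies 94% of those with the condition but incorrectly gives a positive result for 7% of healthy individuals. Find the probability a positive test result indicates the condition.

Let D = the rare event, + = positive/flagged.
P(D) = 1/100
P(+|D) = 94/100 = 47/50
P(+|D') = 7/100
P(+) = P(+|D)P(D) + P(+|D')P(D')
     = \frac{47}{50} × \frac{1}{100} + \frac{7}{100} × \frac{99}{100}
     = \frac{787}{10000}
P(D|+) = P(+|D)P(D)/P(+) = \frac{94}{787}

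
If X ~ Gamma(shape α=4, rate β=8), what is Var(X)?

For X ~ Gamma(shape α=4, rate β=8):
Var(X) = \frac{1}{16}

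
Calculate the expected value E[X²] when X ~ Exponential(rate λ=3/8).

Using the identity E[X²] = Var(X) + (E[X])²:
E[X] = \frac{8}{3}
Var(X) = \frac{64}{9}
E[X²] = \frac{64}{9} + (\frac{8}{3})²
= \frac{128}{9}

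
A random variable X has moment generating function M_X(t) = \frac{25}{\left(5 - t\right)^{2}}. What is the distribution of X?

The MGF M(t) = \frac{25}{\left(5 - t\right)^{2}} is the standard form for the Gamma distribution.
Comparing with the known MGF formula identifies: Gamma(shape α=2, rate β=5)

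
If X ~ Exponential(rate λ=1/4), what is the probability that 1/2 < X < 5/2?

P(1/2 < X < 5/2) = ∫_{1/2}^{5/2} f(x) dx
where f(x) = \frac{e^{- \frac{x}{4}}}{4}
= - \frac{1 - e^{\frac{1}{2}}}{e^{\frac{5}{8}}}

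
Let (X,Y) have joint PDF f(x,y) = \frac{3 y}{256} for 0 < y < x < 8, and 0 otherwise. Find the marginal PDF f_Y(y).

f_Y(y) = ∫_y^8 \frac{3 y}{256} dx = \frac{3 y \left(8 - y\right)}{256}
for 0 < y < 8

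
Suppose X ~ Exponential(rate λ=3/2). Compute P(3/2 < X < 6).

P(3/2 < X < 6) = ∫_{3/2}^{6} f(x) dx
where f(x) = \frac{3 e^{- \frac{3 x}{2}}}{2}
= - \frac{1}{e^{9}} + e^{- \frac{9}{4}}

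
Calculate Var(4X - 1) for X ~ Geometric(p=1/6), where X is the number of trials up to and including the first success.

For X ~ Geometric(p=1/6), where X is the number of trials up to and including the first success:
Var(X) = 30
Var(4X - 1) = (4)² × Var(X) = 16 × 30 = 480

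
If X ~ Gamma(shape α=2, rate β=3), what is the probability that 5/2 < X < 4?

P(5/2 < X < 4) = ∫_{5/2}^{4} f(x) dx
where f(x) = 9 x e^{- 3 x}
= - \frac{13}{e^{12}} + \frac{17}{2 e^{\frac{15}{2}}}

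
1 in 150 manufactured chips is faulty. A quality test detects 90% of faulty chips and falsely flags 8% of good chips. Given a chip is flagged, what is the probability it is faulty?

Let D = the rare event, + = positive/flagged.
P(D) = 1/150
P(+|D) = 90/100 = 9/10
P(+|D') = 8/100 = 2/25
P(+) = P(+|D)P(D) + P(+|D')P(D')
     = \frac{9}{10} × \frac{1}{150} + \frac{2}{25} × \frac{149}{150}
     = \frac{641}{7500}
P(D|+) = P(+|D)P(D)/P(+) = \frac{45}{641}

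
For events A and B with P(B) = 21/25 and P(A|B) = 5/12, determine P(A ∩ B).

By definition, P(A|B) = P(A ∩ B) / P(B)
So P(A ∩ B) = P(A|B) × P(B)
= 5/12 × 21/25
= 7/20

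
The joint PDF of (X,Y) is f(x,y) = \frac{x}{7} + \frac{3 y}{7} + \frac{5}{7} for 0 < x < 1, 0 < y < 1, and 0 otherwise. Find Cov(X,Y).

E[XY] = ∫∫ xy × f(x,y) dx dy = \frac{23}{84}
E[X] = \frac{43}{84}
E[Y] = \frac{15}{28}
Cov(X,Y) = E[XY] - E[X]E[Y] = - \frac{1}{2352}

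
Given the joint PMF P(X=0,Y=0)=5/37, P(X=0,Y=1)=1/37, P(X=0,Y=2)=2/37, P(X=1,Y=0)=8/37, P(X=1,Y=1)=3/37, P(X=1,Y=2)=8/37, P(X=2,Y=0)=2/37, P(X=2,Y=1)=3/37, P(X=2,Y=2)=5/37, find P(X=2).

P(X=2) = P(X=2,Y=0) + P(X=2,Y=1) + P(X=2,Y=2)
= 2/37 + 3/37 + 5/37
= 10/37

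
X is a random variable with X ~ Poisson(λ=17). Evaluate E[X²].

Using the identity E[X²] = Var(X) + (E[X])²:
E[X] = 17
Var(X) = 17
E[X²] = 17 + (17)²
= 306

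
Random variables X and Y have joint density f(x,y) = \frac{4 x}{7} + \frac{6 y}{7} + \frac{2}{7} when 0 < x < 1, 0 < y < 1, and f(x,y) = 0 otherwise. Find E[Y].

E[Y] = ∫_0^1 ∫_0^1 y × f(x,y) dx dy
= \frac{4}{7}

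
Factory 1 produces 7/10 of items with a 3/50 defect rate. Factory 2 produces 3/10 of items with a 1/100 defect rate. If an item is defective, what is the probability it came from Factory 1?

Using Bayes' theorem:
P(F1) = 7/10, P(D|F1) = 3/50
P(F2) = 3/10, P(D|F2) = 1/100
P(D) = P(D|F1)P(F1) + P(D|F2)P(F2)
     = \frac{9}{200}
P(F1|D) = P(D|F1)P(F1) / P(D)
= \frac{14}{15}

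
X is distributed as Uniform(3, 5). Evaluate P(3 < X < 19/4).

P(3 < X < 19/4) = ∫_{3}^{19/4} f(x) dx
where f(x) = \frac{1}{2}
= \frac{7}{8}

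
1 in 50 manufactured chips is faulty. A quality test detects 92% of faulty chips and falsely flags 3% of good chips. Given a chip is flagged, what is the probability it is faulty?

Let D = the rare event, + = positive/flagged.
P(D) = 1/50
P(+|D) = 92/100 = 23/25
P(+|D') = 3/100
P(+) = P(+|D)P(D) + P(+|D')P(D')
     = \frac{23}{25} × \frac{1}{50} + \frac{3}{100} × \frac{49}{50}
     = \frac{239}{5000}
P(D|+) = P(+|D)P(D)/P(+) = \frac{92}{239}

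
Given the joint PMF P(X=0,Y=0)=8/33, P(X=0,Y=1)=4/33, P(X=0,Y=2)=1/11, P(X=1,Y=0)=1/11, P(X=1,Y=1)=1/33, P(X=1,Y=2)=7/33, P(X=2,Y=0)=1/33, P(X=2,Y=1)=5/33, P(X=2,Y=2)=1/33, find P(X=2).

P(X=2) = P(X=2,Y=0) + P(X=2,Y=1) + P(X=2,Y=2)
= 1/33 + 5/33 + 1/33
= 7/33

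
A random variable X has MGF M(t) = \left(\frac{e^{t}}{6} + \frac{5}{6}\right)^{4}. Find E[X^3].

To find E[X^3], compute M^(3)(0):
M^(1)(t) = \frac{2 \left(\frac{e^{t}}{6} + \frac{5}{6}\right)^{3} e^{t}}{3}
M^(2)(t) = \frac{2 \left(\frac{e^{t}}{6} + \frac{5}{6}\right)^{3} e^{t}}{3} + \frac{\left(\frac{e^{t}}{6} + \frac{5}{6}\right)^{2} e^{2 t}}{3}
M^(3)(t) = \frac{2 \left(\frac{e^{t}}{6} + \frac{5}{6}\right)^{3} e^{t}}{3} + \left(\frac{e^{t}}{6} + \frac{5}{6}\right)^{2} e^{2 t} + \frac{\left(\frac{e^{t}}{6} + \frac{5}{6}\right) e^{3 t}}{9}
M^(3)(0) = \frac{16}{9}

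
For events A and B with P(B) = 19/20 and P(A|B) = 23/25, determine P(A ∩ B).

By definition, P(A|B) = P(A ∩ B) / P(B)
So P(A ∩ B) = P(A|B) × P(B)
= 23/25 × 19/20
= 437/500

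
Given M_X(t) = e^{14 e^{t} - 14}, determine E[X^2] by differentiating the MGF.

To find E[X^2], compute M^(2)(0):
M^(1)(t) = 14 e^{t} e^{14 e^{t} - 14}
M^(2)(t) = 196 e^{2 t} e^{14 e^{t} - 14} + 14 e^{t} e^{14 e^{t} - 14}
M^(2)(0) = 210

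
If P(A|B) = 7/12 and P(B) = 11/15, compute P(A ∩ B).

By definition, P(A|B) = P(A ∩ B) / P(B)
So P(A ∩ B) = P(A|B) × P(B)
= 7/12 × 11/15
= 77/180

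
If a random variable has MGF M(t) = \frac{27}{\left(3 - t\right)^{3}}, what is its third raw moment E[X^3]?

To find E[X^3], compute M^(3)(0):
M^(1)(t) = \frac{81}{\left(3 - t\right)^{4}}
M^(2)(t) = \frac{324}{\left(3 - t\right)^{5}}
M^(3)(t) = \frac{1620}{\left(3 - t\right)^{6}}
M^(3)(0) = \frac{20}{9}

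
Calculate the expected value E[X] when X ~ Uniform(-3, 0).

For X ~ Uniform(-3, 0), the expected value is:
E[X] = - \frac{3}{2}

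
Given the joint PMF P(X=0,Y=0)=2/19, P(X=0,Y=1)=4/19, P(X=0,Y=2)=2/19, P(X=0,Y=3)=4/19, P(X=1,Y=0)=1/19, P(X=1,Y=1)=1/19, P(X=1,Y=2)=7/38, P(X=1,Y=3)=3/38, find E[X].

First find marginal of X:
P(X=0) = 12/19
P(X=1) = 7/19
E[X] = 0 × 12/19 + 1 × 7/19 = 7/19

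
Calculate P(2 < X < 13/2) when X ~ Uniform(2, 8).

P(2 < X < 13/2) = ∫_{2}^{13/2} f(x) dx
where f(x) = \frac{1}{6}
= \frac{3}{4}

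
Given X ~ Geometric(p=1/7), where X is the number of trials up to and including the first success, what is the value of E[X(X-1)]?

E[X(X-1)] = E[X² - X] = E[X²] - E[X]
E[X] = 7
E[X²] = Var(X) + (E[X])² = 42 + (7)² = 91
E[X(X-1)] = 91 - 7 = 84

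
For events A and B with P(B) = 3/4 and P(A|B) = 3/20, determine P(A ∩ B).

By definition, P(A|B) = P(A ∩ B) / P(B)
So P(A ∩ B) = P(A|B) × P(B)
= 3/20 × 3/4
= 9/80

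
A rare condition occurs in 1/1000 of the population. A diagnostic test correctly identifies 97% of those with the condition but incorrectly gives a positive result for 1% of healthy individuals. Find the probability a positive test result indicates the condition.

Let D = the rare event, + = positive/flagged.
P(D) = 1/1000
P(+|D) = 97/100
P(+|D') = 1/100
P(+) = P(+|D)P(D) + P(+|D')P(D')
     = \frac{97}{100} × \frac{1}{1000} + \frac{1}{100} × \frac{999}{1000}
     = \frac{137}{12500}
P(D|+) = P(+|D)P(D)/P(+) = \frac{97}{1096}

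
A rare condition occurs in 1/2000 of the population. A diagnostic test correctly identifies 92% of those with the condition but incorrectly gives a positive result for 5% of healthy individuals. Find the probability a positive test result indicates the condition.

Let D = the rare event, + = positive/flagged.
P(D) = 1/2000
P(+|D) = 92/100 = 23/25
P(+|D') = 5/100 = 1/20
P(+) = P(+|D)P(D) + P(+|D')P(D')
     = \frac{23}{25} × \frac{1}{2000} + \frac{1}{20} × \frac{1999}{2000}
     = \frac{10087}{200000}
P(D|+) = P(+|D)P(D)/P(+) = \frac{92}{10087}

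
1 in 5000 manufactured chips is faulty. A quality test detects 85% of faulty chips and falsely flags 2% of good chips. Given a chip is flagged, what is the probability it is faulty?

Let D = the rare event, + = positive/flagged.
P(D) = 1/5000
P(+|D) = 85/100 = 17/20
P(+|D') = 2/100 = 1/50
P(+) = P(+|D)P(D) + P(+|D')P(D')
     = \frac{17}{20} × \frac{1}{5000} + \frac{1}{50} × \frac{4999}{5000}
     = \frac{10083}{500000}
P(D|+) = P(+|D)P(D)/P(+) = \frac{85}{10083}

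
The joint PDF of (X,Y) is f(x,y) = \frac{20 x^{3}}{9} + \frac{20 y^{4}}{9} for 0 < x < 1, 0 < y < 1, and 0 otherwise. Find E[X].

E[X] = ∫_0^1 ∫_0^1 x × f(x,y) dy dx
= ∫_0^1 ∫_0^1 x × (\frac{20 x^{3}}{9} + \frac{20 y^{4}}{9}) dy dx
= \frac{2}{3}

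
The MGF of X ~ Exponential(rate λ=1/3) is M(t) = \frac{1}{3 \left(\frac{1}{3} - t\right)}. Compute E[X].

To find E[X], compute M^(1)(0):
M^(1)(t) = \frac{1}{3 \left(\frac{1}{3} - t\right)^{2}}
M^(1)(0) = 3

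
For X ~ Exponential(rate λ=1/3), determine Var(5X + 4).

For X ~ Exponential(rate λ=1/3):
Var(X) = 9
Var(5X + 4) = (5)² × Var(X) = 25 × 9 = 225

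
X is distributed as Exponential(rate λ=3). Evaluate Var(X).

For X ~ Exponential(rate λ=3):
Var(X) = \frac{1}{9}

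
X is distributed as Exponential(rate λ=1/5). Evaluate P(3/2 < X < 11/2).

P(3/2 < X < 11/2) = ∫_{3/2}^{11/2} f(x) dx
where f(x) = \frac{e^{- \frac{x}{5}}}{5}
= - \frac{1 - e^{\frac{4}{5}}}{e^{\frac{11}{10}}}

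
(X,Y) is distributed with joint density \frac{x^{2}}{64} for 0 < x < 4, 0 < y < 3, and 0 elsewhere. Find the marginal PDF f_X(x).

f_X(x) = ∫_0^3 f(x,y) dy
= ∫_0^3 \frac{x^{2}}{64} dy
= \frac{3 x^{2}}{64} for 0 < x < 4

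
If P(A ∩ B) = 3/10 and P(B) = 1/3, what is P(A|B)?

P(A|B) = P(A ∩ B) / P(B)
= (3/10) / (1/3)
= 9/10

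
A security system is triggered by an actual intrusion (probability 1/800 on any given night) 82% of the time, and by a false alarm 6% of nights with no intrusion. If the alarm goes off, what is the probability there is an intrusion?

Let D = the rare event, + = positive/flagged.
P(D) = 1/800
P(+|D) = 82/100 = 41/50
P(+|D') = 6/100 = 3/50
P(+) = P(+|D)P(D) + P(+|D')P(D')
     = \frac{41}{50} × \frac{1}{800} + \frac{3}{50} × \frac{799}{800}
     = \frac{1219}{20000}
P(D|+) = P(+|D)P(D)/P(+) = \frac{41}{2438}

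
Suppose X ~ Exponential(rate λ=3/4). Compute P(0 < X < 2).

P(0 < X < 2) = ∫_{0}^{2} f(x) dx
where f(x) = \frac{3 e^{- \frac{3 x}{4}}}{4}
= 1 - e^{- \frac{3}{2}}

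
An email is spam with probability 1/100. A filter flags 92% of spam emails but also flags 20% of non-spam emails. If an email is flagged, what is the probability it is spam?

Let D = the rare event, + = positive/flagged.
P(D) = 1/100
P(+|D) = 92/100 = 23/25
P(+|D') = 20/100 = 1/5
P(+) = P(+|D)P(D) + P(+|D')P(D')
     = \frac{23}{25} × \frac{1}{100} + \frac{1}{5} × \frac{99}{100}
     = \frac{259}{1250}
P(D|+) = P(+|D)P(D)/P(+) = \frac{23}{518}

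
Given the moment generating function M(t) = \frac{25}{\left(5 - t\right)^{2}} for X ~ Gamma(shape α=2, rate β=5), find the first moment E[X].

To find E[X], compute M^(1)(0):
M^(1)(t) = \frac{50}{\left(5 - t\right)^{3}}
M^(1)(0) = \frac{2}{5}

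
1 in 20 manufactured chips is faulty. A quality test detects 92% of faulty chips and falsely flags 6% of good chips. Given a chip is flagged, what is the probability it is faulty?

Let D = the rare event, + = positive/flagged.
P(D) = 1/20
P(+|D) = 92/100 = 23/25
P(+|D') = 6/100 = 3/50
P(+) = P(+|D)P(D) + P(+|D')P(D')
     = \frac{23}{25} × \frac{1}{20} + \frac{3}{50} × \frac{19}{20}
     = \frac{103}{1000}
P(D|+) = P(+|D)P(D)/P(+) = \frac{46}{103}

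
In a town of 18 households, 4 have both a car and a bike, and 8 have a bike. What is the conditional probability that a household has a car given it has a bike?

P(A ∩ B) = 4/18 = 2/9
P(B) = 8/18 = 4/9
P(A|B) = P(A ∩ B) / P(B) = (2/9) / (4/9) = 1/2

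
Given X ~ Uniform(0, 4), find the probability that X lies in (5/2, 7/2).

P(5/2 < X < 7/2) = ∫_{5/2}^{7/2} f(x) dx
where f(x) = \frac{1}{4}
= \frac{1}{4}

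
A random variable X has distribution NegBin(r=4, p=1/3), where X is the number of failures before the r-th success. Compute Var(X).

For X ~ NegBin(r=4, p=1/3), where X is the number of failures before the r-th success:
Var(X) = 24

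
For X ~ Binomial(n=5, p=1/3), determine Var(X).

For X ~ Binomial(n=5, p=1/3):
Var(X) = \frac{10}{9}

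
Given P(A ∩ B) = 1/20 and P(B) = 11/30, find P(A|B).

P(A|B) = P(A ∩ B) / P(B)
= (1/20) / (11/30)
= 3/22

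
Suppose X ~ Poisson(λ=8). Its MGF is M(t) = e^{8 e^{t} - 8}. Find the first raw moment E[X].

To find E[X], compute M^(1)(0):
M^(1)(t) = 8 e^{t} e^{8 e^{t} - 8}
M^(1)(0) = 8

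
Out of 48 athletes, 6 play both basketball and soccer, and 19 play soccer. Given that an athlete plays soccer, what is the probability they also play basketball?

P(A ∩ B) = 6/48 = 1/8
P(B) = 19/48
P(A|B) = P(A ∩ B) / P(B) = (1/8) / (19/48) = 6/19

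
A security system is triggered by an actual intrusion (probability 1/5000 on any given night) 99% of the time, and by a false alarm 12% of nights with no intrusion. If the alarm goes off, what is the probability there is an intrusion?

Let D = the rare event, + = positive/flagged.
P(D) = 1/5000
P(+|D) = 99/100
P(+|D') = 12/100 = 3/25
P(+) = P(+|D)P(D) + P(+|D')P(D')
     = \frac{99}{100} × \frac{1}{5000} + \frac{3}{25} × \frac{4999}{5000}
     = \frac{60087}{500000}
P(D|+) = P(+|D)P(D)/P(+) = \frac{33}{20029}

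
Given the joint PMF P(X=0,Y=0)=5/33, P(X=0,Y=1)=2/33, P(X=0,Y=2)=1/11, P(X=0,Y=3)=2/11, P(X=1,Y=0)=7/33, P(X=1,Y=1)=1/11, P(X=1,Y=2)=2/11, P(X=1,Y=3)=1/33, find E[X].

First find marginal of X:
P(X=0) = 16/33
P(X=1) = 17/33
E[X] = 0 × 16/33 + 1 × 17/33 = 17/33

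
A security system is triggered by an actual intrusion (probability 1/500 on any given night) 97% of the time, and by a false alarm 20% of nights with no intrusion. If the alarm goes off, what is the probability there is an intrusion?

Let D = the rare event, + = positive/flagged.
P(D) = 1/500
P(+|D) = 97/100
P(+|D') = 20/100 = 1/5
P(+) = P(+|D)P(D) + P(+|D')P(D')
     = \frac{97}{100} × \frac{1}{500} + \frac{1}{5} × \frac{499}{500}
     = \frac{10077}{50000}
P(D|+) = P(+|D)P(D)/P(+) = \frac{97}{10077}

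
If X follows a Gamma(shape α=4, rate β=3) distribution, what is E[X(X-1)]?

E[X(X-1)] = E[X² - X] = E[X²] - E[X]
E[X] = \frac{4}{3}
E[X²] = Var(X) + (E[X])² = \frac{4}{9} + (\frac{4}{3})² = \frac{20}{9}
E[X(X-1)] = \frac{20}{9} - \frac{4}{3} = \frac{8}{9}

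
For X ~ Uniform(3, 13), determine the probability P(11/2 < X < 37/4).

P(11/2 < X < 37/4) = ∫_{11/2}^{37/4} f(x) dx
where f(x) = \frac{1}{10}
= \frac{3}{8}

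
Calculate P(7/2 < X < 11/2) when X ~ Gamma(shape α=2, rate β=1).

P(7/2 < X < 11/2) = ∫_{7/2}^{11/2} f(x) dx
where f(x) = x e^{- x}
= \frac{-13 + 9 e^{2}}{2 e^{\frac{11}{2}}}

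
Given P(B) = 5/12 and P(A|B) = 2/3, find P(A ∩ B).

By definition, P(A|B) = P(A ∩ B) / P(B)
So P(A ∩ B) = P(A|B) × P(B)
= 2/3 × 5/12
= 5/18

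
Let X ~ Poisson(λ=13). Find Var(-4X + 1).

For X ~ Poisson(λ=13):
Var(X) = 13
Var(-4X + 1) = (-4)² × Var(X) = 16 × 13 = 208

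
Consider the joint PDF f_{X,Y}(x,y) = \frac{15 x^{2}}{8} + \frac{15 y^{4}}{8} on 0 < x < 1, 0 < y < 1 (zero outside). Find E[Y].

E[Y] = ∫_0^1 ∫_0^1 y × f(x,y) dx dy
= \frac{5}{8}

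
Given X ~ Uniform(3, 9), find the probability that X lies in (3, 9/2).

P(3 < X < 9/2) = ∫_{3}^{9/2} f(x) dx
where f(x) = \frac{1}{6}
= \frac{1}{4}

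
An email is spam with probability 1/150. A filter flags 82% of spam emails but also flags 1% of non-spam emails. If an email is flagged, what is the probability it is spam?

Let D = the rare event, + = positive/flagged.
P(D) = 1/150
P(+|D) = 82/100 = 41/50
P(+|D') = 1/100
P(+) = P(+|D)P(D) + P(+|D')P(D')
     = \frac{41}{50} × \frac{1}{150} + \frac{1}{100} × \frac{149}{150}
     = \frac{77}{5000}
P(D|+) = P(+|D)P(D)/P(+) = \frac{82}{231}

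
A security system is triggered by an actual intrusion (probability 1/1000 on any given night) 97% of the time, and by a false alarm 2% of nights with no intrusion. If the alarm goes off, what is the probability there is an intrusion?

Let D = the rare event, + = positive/flagged.
P(D) = 1/1000
P(+|D) = 97/100
P(+|D') = 2/100 = 1/50
P(+) = P(+|D)P(D) + P(+|D')P(D')
     = \frac{97}{100} × \frac{1}{1000} + \frac{1}{50} × \frac{999}{1000}
     = \frac{419}{20000}
P(D|+) = P(+|D)P(D)/P(+) = \frac{97}{2095}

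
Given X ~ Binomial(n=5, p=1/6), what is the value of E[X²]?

Using the identity E[X²] = Var(X) + (E[X])²:
E[X] = \frac{5}{6}
Var(X) = \frac{25}{36}
E[X²] = \frac{25}{36} + (\frac{5}{6})²
= \frac{25}{18}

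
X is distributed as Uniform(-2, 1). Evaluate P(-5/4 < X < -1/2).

P(-5/4 < X < -1/2) = ∫_{-5/4}^{-1/2} f(x) dx
where f(x) = \frac{1}{3}
= \frac{1}{4}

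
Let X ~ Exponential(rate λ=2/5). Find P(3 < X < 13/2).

P(3 < X < 13/2) = ∫_{3}^{13/2} f(x) dx
where f(x) = \frac{2 e^{- \frac{2 x}{5}}}{5}
= - \frac{1 - e^{\frac{7}{5}}}{e^{\frac{13}{5}}}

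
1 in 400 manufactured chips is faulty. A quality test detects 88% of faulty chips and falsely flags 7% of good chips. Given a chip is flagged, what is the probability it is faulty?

Let D = the rare event, + = positive/flagged.
P(D) = 1/400
P(+|D) = 88/100 = 22/25
P(+|D') = 7/100
P(+) = P(+|D)P(D) + P(+|D')P(D')
     = \frac{22}{25} × \frac{1}{400} + \frac{7}{100} × \frac{399}{400}
     = \frac{2881}{40000}
P(D|+) = P(+|D)P(D)/P(+) = \frac{88}{2881}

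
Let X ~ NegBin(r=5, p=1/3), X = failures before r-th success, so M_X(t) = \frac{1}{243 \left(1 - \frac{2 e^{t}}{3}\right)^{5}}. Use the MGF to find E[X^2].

To find E[X^2], compute M^(2)(0):
M^(1)(t) = \frac{10 e^{t}}{729 \left(1 - \frac{2 e^{t}}{3}\right)^{6}}
M^(2)(t) = \frac{10 e^{t}}{729 \left(1 - \frac{2 e^{t}}{3}\right)^{6}} + \frac{40 e^{2 t}}{729 \left(1 - \frac{2 e^{t}}{3}\right)^{7}}
M^(2)(0) = 130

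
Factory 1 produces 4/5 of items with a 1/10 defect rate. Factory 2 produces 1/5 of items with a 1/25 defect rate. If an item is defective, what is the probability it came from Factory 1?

Using Bayes' theorem:
P(F1) = 4/5, P(D|F1) = 1/10
P(F2) = 1/5, P(D|F2) = 1/25
P(D) = P(D|F1)P(F1) + P(D|F2)P(F2)
     = \frac{11}{125}
P(F1|D) = P(D|F1)P(F1) / P(D)
= \frac{10}{11}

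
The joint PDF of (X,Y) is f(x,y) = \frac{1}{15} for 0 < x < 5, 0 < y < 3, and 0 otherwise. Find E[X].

f_X(x) = ∫_0^3 \frac{1}{15} dy = \frac{1}{5}
E[X] = ∫_0^5 x × (\frac{1}{5}) dx = \frac{5}{2}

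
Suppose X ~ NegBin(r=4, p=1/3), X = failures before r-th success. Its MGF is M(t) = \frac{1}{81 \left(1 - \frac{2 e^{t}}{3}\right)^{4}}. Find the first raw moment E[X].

To find E[X], compute M^(1)(0):
M^(1)(t) = \frac{8 e^{t}}{243 \left(1 - \frac{2 e^{t}}{3}\right)^{5}}
M^(1)(0) = 8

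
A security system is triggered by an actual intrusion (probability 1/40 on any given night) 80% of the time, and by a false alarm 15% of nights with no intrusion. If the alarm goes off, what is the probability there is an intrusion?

Let D = the rare event, + = positive/flagged.
P(D) = 1/40
P(+|D) = 80/100 = 4/5
P(+|D') = 15/100 = 3/20
P(+) = P(+|D)P(D) + P(+|D')P(D')
     = \frac{4}{5} × \frac{1}{40} + \frac{3}{20} × \frac{39}{40}
     = \frac{133}{800}
P(D|+) = P(+|D)P(D)/P(+) = \frac{16}{133}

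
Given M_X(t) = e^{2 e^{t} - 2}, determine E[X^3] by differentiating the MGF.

To find E[X^3], compute M^(3)(0):
M^(1)(t) = 2 e^{t} e^{2 e^{t} - 2}
M^(2)(t) = 4 e^{2 t} e^{2 e^{t} - 2} + 2 e^{t} e^{2 e^{t} - 2}
M^(3)(t) = 8 e^{3 t} e^{2 e^{t} - 2} + 12 e^{2 t} e^{2 e^{t} - 2} + 2 e^{t} e^{2 e^{t} - 2}
M^(3)(0) = 22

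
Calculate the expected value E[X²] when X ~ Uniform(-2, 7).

Using the identity E[X²] = Var(X) + (E[X])²:
E[X] = \frac{5}{2}
Var(X) = \frac{27}{4}
E[X²] = \frac{27}{4} + (\frac{5}{2})²
= 13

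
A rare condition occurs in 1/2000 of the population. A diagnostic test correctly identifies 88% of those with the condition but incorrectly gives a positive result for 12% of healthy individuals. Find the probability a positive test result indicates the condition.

Let D = the rare event, + = positive/flagged.
P(D) = 1/2000
P(+|D) = 88/100 = 22/25
P(+|D') = 12/100 = 3/25
P(+) = P(+|D)P(D) + P(+|D')P(D')
     = \frac{22}{25} × \frac{1}{2000} + \frac{3}{25} × \frac{1999}{2000}
     = \frac{6019}{50000}
P(D|+) = P(+|D)P(D)/P(+) = \frac{22}{6019}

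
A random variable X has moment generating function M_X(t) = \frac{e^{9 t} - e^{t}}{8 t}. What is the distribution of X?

The MGF M(t) = \frac{e^{9 t} - e^{t}}{8 t} is the standard form for the Uniform distribution.
Comparing with the known MGF formula identifies: Uniform(1, 9)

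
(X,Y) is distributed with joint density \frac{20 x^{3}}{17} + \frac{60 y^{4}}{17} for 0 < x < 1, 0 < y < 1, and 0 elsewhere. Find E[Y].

E[Y] = ∫_0^1 ∫_0^1 y × f(x,y) dx dy
= \frac{25}{34}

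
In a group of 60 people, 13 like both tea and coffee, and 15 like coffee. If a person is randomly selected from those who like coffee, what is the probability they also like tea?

P(A ∩ B) = 13/60
P(B) = 15/60 = 1/4
P(A|B) = P(A ∩ B) / P(B) = (13/60) / (1/4) = 13/15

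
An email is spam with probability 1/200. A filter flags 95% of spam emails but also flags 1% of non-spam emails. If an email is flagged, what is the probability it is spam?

Let D = the rare event, + = positive/flagged.
P(D) = 1/200
P(+|D) = 95/100 = 19/20
P(+|D') = 1/100
P(+) = P(+|D)P(D) + P(+|D')P(D')
     = \frac{19}{20} × \frac{1}{200} + \frac{1}{100} × \frac{199}{200}
     = \frac{147}{10000}
P(D|+) = P(+|D)P(D)/P(+) = \frac{95}{294}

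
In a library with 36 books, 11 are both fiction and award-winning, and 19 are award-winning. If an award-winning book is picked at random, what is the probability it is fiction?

P(A ∩ B) = 11/36
P(B) = 19/36
P(A|B) = P(A ∩ B) / P(B) = (11/36) / (19/36) = 11/19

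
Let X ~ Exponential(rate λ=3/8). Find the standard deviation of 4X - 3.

For X ~ Exponential(rate λ=3/8):
Var(X) = \frac{64}{9}
SD(X) = √(Var(X)) = √(\frac{64}{9}) = \frac{8}{3}
SD(4X - 3) = |4| × SD(X) = 4 × \frac{8}{3} = \frac{32}{3}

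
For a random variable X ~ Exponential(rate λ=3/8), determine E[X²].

Using the identity E[X²] = Var(X) + (E[X])²:
E[X] = \frac{8}{3}
Var(X) = \frac{64}{9}
E[X²] = \frac{64}{9} + (\frac{8}{3})²
= \frac{128}{9}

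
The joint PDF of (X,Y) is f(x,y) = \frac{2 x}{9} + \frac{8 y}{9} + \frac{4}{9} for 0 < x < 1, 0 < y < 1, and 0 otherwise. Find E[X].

E[X] = ∫_0^1 ∫_0^1 x × f(x,y) dy dx
= ∫_0^1 ∫_0^1 x × (\frac{2 x}{9} + \frac{8 y}{9} + \frac{4}{9}) dy dx
= \frac{14}{27}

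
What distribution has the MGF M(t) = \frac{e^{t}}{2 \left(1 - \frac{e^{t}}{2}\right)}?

The MGF M(t) = \frac{e^{t}}{2 \left(1 - \frac{e^{t}}{2}\right)} is the standard form for the Geometric distribution.
Comparing with the known MGF formula identifies: Geometric(p=1/2), X = trial number of first success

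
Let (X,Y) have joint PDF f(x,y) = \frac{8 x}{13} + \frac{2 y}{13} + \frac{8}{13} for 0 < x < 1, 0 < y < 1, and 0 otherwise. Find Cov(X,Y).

E[XY] = ∫∫ xy × f(x,y) dx dy = \frac{11}{39}
E[X] = \frac{43}{78}
E[Y] = \frac{20}{39}
Cov(X,Y) = E[XY] - E[X]E[Y] = - \frac{1}{1521}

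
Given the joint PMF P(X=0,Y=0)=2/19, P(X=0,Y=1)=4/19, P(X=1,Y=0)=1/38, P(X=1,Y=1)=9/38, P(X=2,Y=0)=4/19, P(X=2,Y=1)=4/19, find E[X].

First find marginal of X:
P(X=0) = 6/19
P(X=1) = 5/19
P(X=2) = 8/19
E[X] = 0 × 6/19 + 1 × 5/19 + 2 × 8/19 = 21/19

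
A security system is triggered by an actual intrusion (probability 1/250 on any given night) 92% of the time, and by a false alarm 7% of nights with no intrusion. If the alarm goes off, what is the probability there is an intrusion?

Let D = the rare event, + = positive/flagged.
P(D) = 1/250
P(+|D) = 92/100 = 23/25
P(+|D') = 7/100
P(+) = P(+|D)P(D) + P(+|D')P(D')
     = \frac{23}{25} × \frac{1}{250} + \frac{7}{100} × \frac{249}{250}
     = \frac{367}{5000}
P(D|+) = P(+|D)P(D)/P(+) = \frac{92}{1835}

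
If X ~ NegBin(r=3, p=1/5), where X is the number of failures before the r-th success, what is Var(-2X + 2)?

For X ~ NegBin(r=3, p=1/5), where X is the number of failures before the r-th success:
Var(X) = 60
Var(-2X + 2) = (-2)² × Var(X) = 4 × 60 = 240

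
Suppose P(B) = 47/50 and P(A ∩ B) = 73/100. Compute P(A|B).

P(A|B) = P(A ∩ B) / P(B)
= (73/100) / (47/50)
= 73/94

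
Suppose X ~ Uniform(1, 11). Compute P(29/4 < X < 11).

P(29/4 < X < 11) = ∫_{29/4}^{11} f(x) dx
where f(x) = \frac{1}{10}
= \frac{3}{8}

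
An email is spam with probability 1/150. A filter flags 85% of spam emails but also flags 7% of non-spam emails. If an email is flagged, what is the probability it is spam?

Let D = the rare event, + = positive/flagged.
P(D) = 1/150
P(+|D) = 85/100 = 17/20
P(+|D') = 7/100
P(+) = P(+|D)P(D) + P(+|D')P(D')
     = \frac{17}{20} × \frac{1}{150} + \frac{7}{100} × \frac{149}{150}
     = \frac{47}{625}
P(D|+) = P(+|D)P(D)/P(+) = \frac{85}{1128}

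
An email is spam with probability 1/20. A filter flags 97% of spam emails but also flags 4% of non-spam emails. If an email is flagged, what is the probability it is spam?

Let D = the rare event, + = positive/flagged.
P(D) = 1/20
P(+|D) = 97/100
P(+|D') = 4/100 = 1/25
P(+) = P(+|D)P(D) + P(+|D')P(D')
     = \frac{97}{100} × \frac{1}{20} + \frac{1}{25} × \frac{19}{20}
     = \frac{173}{2000}
P(D|+) = P(+|D)P(D)/P(+) = \frac{97}{173}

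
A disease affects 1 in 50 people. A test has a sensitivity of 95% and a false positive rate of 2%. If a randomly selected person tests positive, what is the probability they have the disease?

Let D = the rare event, + = positive/flagged.
P(D) = 1/50
P(+|D) = 95/100 = 19/20
P(+|D') = 2/100 = 1/50
P(+) = P(+|D)P(D) + P(+|D')P(D')
     = \frac{19}{20} × \frac{1}{50} + \frac{1}{50} × \frac{49}{50}
     = \frac{193}{5000}
P(D|+) = P(+|D)P(D)/P(+) = \frac{95}{193}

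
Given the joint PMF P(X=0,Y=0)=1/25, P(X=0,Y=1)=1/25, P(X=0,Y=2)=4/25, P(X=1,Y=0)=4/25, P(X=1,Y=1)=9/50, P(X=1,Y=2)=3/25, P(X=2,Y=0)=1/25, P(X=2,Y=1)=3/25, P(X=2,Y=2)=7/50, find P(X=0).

P(X=0) = P(X=0,Y=0) + P(X=0,Y=1) + P(X=0,Y=2)
= 1/25 + 1/25 + 4/25
= 6/25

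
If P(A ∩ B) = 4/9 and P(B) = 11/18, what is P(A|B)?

P(A|B) = P(A ∩ B) / P(B)
= (4/9) / (11/18)
= 8/11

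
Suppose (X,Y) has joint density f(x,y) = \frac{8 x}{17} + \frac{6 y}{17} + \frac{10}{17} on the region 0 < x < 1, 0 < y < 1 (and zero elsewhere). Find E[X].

E[X] = ∫_0^1 ∫_0^1 x × f(x,y) dy dx
= ∫_0^1 ∫_0^1 x × (\frac{8 x}{17} + \frac{6 y}{17} + \frac{10}{17}) dy dx
= \frac{55}{102}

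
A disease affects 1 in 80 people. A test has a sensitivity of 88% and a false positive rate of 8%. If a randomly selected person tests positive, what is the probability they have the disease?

Let D = the rare event, + = positive/flagged.
P(D) = 1/80
P(+|D) = 88/100 = 22/25
P(+|D') = 8/100 = 2/25
P(+) = P(+|D)P(D) + P(+|D')P(D')
     = \frac{22}{25} × \frac{1}{80} + \frac{2}{25} × \frac{79}{80}
     = \frac{9}{100}
P(D|+) = P(+|D)P(D)/P(+) = \frac{11}{90}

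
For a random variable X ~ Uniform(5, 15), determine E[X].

For X ~ Uniform(5, 15), the expected value is:
E[X] = 10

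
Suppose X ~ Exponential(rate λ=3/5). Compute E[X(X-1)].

E[X(X-1)] = E[X² - X] = E[X²] - E[X]
E[X] = \frac{5}{3}
E[X²] = Var(X) + (E[X])² = \frac{25}{9} + (\frac{5}{3})² = \frac{50}{9}
E[X(X-1)] = \frac{50}{9} - \frac{5}{3} = \frac{35}{9}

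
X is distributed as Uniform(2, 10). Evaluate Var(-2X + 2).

For X ~ Uniform(2, 10):
Var(X) = \frac{16}{3}
Var(-2X + 2) = (-2)² × Var(X) = 4 × \frac{16}{3} = \frac{64}{3}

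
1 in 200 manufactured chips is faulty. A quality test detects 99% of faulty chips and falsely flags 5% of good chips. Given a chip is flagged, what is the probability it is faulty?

Let D = the rare event, + = positive/flagged.
P(D) = 1/200
P(+|D) = 99/100
P(+|D') = 5/100 = 1/20
P(+) = P(+|D)P(D) + P(+|D')P(D')
     = \frac{99}{100} × \frac{1}{200} + \frac{1}{20} × \frac{199}{200}
     = \frac{547}{10000}
P(D|+) = P(+|D)P(D)/P(+) = \frac{99}{1094}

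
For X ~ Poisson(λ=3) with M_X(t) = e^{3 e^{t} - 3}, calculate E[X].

To find E[X], compute M^(1)(0):
M^(1)(t) = 3 e^{t} e^{3 e^{t} - 3}
M^(1)(0) = 3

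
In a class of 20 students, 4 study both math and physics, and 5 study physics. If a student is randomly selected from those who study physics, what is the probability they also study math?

P(A ∩ B) = 4/20 = 1/5
P(B) = 5/20 = 1/4
P(A|B) = P(A ∩ B) / P(B) = (1/5) / (1/4) = 4/5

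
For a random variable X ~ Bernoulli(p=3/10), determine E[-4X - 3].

For X ~ Bernoulli(p=3/10):
E[X] = \frac{3}{10}
E[-4X - 3] = -4 × E[X] - 3 = - \frac{21}{5}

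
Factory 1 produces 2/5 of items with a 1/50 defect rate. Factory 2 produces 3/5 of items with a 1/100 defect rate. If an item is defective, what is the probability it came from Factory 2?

Using Bayes' theorem:
P(F1) = 2/5, P(D|F1) = 1/50
P(F2) = 3/5, P(D|F2) = 1/100
P(D) = P(D|F1)P(F1) + P(D|F2)P(F2)
     = \frac{7}{500}
P(F2|D) = P(D|F2)P(F2) / P(D)
= \frac{3}{7}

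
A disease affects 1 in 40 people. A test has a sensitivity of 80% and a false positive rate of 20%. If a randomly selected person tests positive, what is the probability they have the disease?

Let D = the rare event, + = positive/flagged.
P(D) = 1/40
P(+|D) = 80/100 = 4/5
P(+|D') = 20/100 = 1/5
P(+) = P(+|D)P(D) + P(+|D')P(D')
     = \frac{4}{5} × \frac{1}{40} + \frac{1}{5} × \frac{39}{40}
     = \frac{43}{200}
P(D|+) = P(+|D)P(D)/P(+) = \frac{4}{43}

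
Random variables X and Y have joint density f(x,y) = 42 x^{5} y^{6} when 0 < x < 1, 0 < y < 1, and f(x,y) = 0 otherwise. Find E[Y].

E[Y] = ∫_0^1 ∫_0^1 y × f(x,y) dx dy
= \frac{7}{8}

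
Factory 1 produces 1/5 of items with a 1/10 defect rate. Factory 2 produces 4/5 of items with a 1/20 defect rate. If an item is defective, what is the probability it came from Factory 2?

Using Bayes' theorem:
P(F1) = 1/5, P(D|F1) = 1/10
P(F2) = 4/5, P(D|F2) = 1/20
P(D) = P(D|F1)P(F1) + P(D|F2)P(F2)
     = \frac{3}{50}
P(F2|D) = P(D|F2)P(F2) / P(D)
= \frac{2}{3}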